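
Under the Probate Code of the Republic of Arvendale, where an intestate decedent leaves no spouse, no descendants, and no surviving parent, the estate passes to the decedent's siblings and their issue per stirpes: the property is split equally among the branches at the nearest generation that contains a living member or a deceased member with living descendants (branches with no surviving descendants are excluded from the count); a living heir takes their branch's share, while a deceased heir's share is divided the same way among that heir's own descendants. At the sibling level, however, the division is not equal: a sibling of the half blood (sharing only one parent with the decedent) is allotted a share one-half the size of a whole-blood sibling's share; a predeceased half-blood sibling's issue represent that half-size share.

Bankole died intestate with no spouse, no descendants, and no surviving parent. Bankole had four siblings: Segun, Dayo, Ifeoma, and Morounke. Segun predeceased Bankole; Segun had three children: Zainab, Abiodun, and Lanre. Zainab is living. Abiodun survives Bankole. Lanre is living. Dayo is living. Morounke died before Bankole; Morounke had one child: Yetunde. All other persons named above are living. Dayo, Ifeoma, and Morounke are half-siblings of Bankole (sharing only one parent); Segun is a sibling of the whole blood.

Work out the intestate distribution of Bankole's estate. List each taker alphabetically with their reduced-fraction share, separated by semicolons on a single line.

No spouse, descendants, or parent survives, so the estate passes to Bankole's siblings per stirpes.
Half-blood siblings count for one-half the weight of whole-blood siblings at the initial division.
Dividing 1 in proportion to weights (total weight 5/2): Segun (weight 1) → 2/5; Dayo (weight 1/2) → 1/5; Ifeoma (weight 1/2) → 1/5; Morounke (weight 1/2) → 1/5.
Segun predeceased; the 2/5 allotted to Segun's branch passes to Segun's issue by representation.
The 2/5 is divided into 3 equal shares of 2/15 among Zainab, Abiodun, Lanre.
Zainab is living and takes 2/15.
Abiodun is living and takes 2/15.
Lanre is living and takes 2/15.
Dayo is living and takes 1/5.
Ifeoma is living and takes 1/5.
Morounke predeceased; the 1/5 allotted to Morounke's branch passes to Morounke's issue by representation.
Yetunde is the sole taker at this level and receives the full 1/5.

Abiodun 2/15; Dayo 1/5; Ifeoma 1/5; Lanre 2/15; Yetunde 1/5; Zainab 2/15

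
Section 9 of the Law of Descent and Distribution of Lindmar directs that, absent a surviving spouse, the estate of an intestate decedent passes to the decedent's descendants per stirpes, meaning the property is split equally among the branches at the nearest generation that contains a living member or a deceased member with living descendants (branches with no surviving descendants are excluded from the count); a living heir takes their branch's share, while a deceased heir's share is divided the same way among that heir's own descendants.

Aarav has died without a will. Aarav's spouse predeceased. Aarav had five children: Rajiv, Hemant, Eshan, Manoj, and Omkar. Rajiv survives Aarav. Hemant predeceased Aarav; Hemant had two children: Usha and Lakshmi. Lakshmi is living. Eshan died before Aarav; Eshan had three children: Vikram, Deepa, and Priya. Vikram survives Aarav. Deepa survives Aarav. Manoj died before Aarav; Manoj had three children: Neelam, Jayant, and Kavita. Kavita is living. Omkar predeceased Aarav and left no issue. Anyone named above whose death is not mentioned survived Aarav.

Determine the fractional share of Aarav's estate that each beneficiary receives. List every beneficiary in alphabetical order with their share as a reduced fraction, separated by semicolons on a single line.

Deepa 1/12; Jayant 1/12; Kavita 1/12; Lakshmi 1/8; Neelam 1/12; Priya 1/12; Rajiv 1/4; Usha 1/8; Vikram 1/12

There is no surviving spouse, so the entire estate passes to Aarav's descendants per stirpes.
Omkar left no surviving issue, so that branch lapses and is disregarded.
The estate is divided into 4 equal shares of 1/4 among Rajiv, Hemant, Eshan, Manoj.
Rajiv is living and takes 1/4.
Hemant predeceased; the 1/4 allotted to Hemant's branch passes to Hemant's issue by representation.
The 1/4 is divided into 2 equal shares of 1/8 among Usha, Lakshmi.
Usha is living and takes 1/8.
Lakshmi is living and takes 1/8.
Eshan predeceased; the 1/4 allotted to Eshan's branch passes to Eshan's issue by representation.
The 1/4 is divided into 3 equal shares of 1/12 among Vikram, Deepa, Priya.
Vikram is living and takes 1/12.
Deepa is living and takes 1/12.
Priya is living and takes 1/12.
Manoj predeceased; the 1/4 allotted to Manoj's branch passes to Manoj's issue by representation.
The 1/4 is divided into 3 equal shares of 1/12 among Neelam, Jayant, Kavita.
Neelam is living and takes 1/12.
Jayant is living and takes 1/12.
Kavita is living and takes 1/12.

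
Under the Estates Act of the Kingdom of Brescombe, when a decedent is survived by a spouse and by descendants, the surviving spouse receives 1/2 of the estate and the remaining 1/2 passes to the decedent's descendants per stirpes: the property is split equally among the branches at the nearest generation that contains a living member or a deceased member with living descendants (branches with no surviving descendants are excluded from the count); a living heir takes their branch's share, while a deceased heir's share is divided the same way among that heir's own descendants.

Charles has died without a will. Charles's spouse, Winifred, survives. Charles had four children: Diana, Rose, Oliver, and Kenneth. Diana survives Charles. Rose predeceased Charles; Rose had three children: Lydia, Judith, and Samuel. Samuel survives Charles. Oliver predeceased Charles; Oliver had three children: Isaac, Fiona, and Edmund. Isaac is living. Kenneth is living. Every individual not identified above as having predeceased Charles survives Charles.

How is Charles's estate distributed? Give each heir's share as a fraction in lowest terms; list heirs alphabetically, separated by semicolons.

Diana 1/8; Edmund 1/24; Fiona 1/24; Isaac 1/24; Judith 1/24; Kenneth 1/8; Lydia 1/24; Samuel 1/24; Winifred 1/2

Winifred, as surviving spouse, takes 1/2.
The remaining 1/2 passes to Charles's descendants per stirpes.
The 1/2 is divided into 4 equal shares of 1/8 among Diana, Rose, Oliver, Kenneth.
Diana is living and takes 1/8.
Rose predeceased; the 1/8 allotted to Rose's branch passes to Rose's issue by representation.
The 1/8 is divided into 3 equal shares of 1/24 among Lydia, Judith, Samuel.
Lydia is living and takes 1/24.
Judith is living and takes 1/24.
Samuel is living and takes 1/24.
Oliver predeceased; the 1/8 allotted to Oliver's branch passes to Oliver's issue by representation.
The 1/8 is divided into 3 equal shares of 1/24 among Isaac, Fiona, Edmund.
Isaac is living and takes 1/24.
Fiona is living and takes 1/24.
Edmund is living and takes 1/24.
Kenneth is living and takes 1/8.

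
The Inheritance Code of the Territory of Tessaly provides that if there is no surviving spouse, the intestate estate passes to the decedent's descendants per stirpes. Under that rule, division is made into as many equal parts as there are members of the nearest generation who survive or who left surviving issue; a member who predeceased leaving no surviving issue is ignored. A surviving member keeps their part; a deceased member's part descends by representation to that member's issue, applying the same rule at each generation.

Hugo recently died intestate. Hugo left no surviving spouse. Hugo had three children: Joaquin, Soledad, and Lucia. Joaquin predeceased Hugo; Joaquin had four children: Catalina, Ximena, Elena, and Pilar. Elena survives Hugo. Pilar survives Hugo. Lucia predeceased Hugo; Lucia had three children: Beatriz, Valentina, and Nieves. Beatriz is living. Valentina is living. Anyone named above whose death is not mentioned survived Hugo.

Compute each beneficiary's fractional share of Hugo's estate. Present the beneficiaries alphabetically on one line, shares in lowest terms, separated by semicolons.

Beatriz 1/9; Catalina 1/12; Elena 1/12; Nieves 1/9; Pilar 1/12; Soledad 1/3; Valentina 1/9; Ximena 1/12

There is no surviving spouse, so the entire estate passes to Hugo's descendants per stirpes.
The estate is divided into 3 equal shares of 1/3 among Joaquin, Soledad, Lucia.
Joaquin predeceased; the 1/3 allotted to Joaquin's branch passes to Joaquin's issue by representation.
The 1/3 is divided into 4 equal shares of 1/12 among Catalina, Ximena, Elena, Pilar.
Catalina is living and takes 1/12.
Ximena is living and takes 1/12.
Elena is living and takes 1/12.
Pilar is living and takes 1/12.
Soledad is living and takes 1/3.
Lucia predeceased; the 1/3 allotted to Lucia's branch passes to Lucia's issue by representation.
The 1/3 is divided into 3 equal shares of 1/9 among Beatriz, Valentina, Nieves.
Beatriz is living and takes 1/9.
Valentina is living and takes 1/9.
Nieves is living and takes 1/9.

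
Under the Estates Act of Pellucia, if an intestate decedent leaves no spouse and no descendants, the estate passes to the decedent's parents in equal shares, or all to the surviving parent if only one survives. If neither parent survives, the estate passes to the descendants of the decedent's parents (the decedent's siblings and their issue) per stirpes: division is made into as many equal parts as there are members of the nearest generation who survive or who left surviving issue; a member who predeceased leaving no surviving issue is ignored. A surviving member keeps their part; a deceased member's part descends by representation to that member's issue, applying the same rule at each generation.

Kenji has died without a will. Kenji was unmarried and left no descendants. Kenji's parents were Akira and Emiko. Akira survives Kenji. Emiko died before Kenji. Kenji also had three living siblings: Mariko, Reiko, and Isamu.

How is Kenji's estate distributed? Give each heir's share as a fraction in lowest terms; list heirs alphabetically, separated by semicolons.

Only one parent, Akira, survives, so Akira takes the entire estate. The siblings take nothing because a surviving parent has priority.

Akira 1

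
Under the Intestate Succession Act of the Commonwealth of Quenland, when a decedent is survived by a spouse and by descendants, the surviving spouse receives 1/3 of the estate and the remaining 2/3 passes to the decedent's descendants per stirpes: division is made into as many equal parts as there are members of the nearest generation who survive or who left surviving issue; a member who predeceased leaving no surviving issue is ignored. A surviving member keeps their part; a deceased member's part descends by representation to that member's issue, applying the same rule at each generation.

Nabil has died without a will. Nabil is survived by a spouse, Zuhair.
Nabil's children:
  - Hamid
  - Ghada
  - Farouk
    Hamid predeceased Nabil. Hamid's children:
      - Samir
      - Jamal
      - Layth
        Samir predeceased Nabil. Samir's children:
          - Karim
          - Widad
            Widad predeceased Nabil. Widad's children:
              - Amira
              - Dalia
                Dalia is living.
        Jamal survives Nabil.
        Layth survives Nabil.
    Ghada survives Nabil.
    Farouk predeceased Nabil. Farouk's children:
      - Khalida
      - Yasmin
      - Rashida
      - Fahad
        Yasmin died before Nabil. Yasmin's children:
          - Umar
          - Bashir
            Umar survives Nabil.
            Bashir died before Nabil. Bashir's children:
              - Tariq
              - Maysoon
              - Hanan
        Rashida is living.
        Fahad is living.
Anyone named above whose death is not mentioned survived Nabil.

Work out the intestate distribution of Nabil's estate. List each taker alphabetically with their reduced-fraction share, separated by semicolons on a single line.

Zuhair, as surviving spouse, takes 1/3.
The remaining 2/3 passes to Nabil's descendants per stirpes.
The 2/3 is divided into 3 equal shares of 2/9 among Hamid, Ghada, Farouk.
Hamid predeceased; the 2/9 allotted to Hamid's branch passes to Hamid's issue by representation.
The 2/9 is divided into 3 equal shares of 2/27 among Samir, Jamal, Layth.
Samir predeceased; the 2/27 allotted to Samir's branch passes to Samir's issue by representation.
The 2/27 is divided into 2 equal shares of 1/27 among Karim, Widad.
Karim is living and takes 1/27.
Widad predeceased; the 1/27 allotted to Widad's branch passes to Widad's issue by representation.
The 1/27 is divided into 2 equal shares of 1/54 among Amira, Dalia.
Amira is living and takes 1/54.
Dalia is living and takes 1/54.
Jamal is living and takes 2/27.
Layth is living and takes 2/27.
Ghada is living and takes 2/9.
Farouk predeceased; the 2/9 allotted to Farouk's branch passes to Farouk's issue by representation.
The 2/9 is divided into 4 equal shares of 1/18 among Khalida, Yasmin, Rashida, Fahad.
Khalida is living and takes 1/18.
Yasmin predeceased; the 1/18 allotted to Yasmin's branch passes to Yasmin's issue by representation.
The 1/18 is divided into 2 equal shares of 1/36 among Umar, Bashir.
Umar is living and takes 1/36.
Bashir predeceased; the 1/36 allotted to Bashir's branch passes to Bashir's issue by representation.
The 1/36 is divided into 3 equal shares of 1/108 among Tariq, Maysoon, Hanan.
Tariq is living and takes 1/108.
Maysoon is living and takes 1/108.
Hanan is living and takes 1/108.
Rashida is living and takes 1/18.
Fahad is living and takes 1/18.

Amira 1/54; Dalia 1/54; Fahad 1/18; Ghada 2/9; Hanan 1/108; Jamal 2/27; Karim 1/27; Khalida 1/18; Layth 2/27; Maysoon 1/108; Rashida 1/18; Tariq 1/108; Umar 1/36; Zuhair 1/3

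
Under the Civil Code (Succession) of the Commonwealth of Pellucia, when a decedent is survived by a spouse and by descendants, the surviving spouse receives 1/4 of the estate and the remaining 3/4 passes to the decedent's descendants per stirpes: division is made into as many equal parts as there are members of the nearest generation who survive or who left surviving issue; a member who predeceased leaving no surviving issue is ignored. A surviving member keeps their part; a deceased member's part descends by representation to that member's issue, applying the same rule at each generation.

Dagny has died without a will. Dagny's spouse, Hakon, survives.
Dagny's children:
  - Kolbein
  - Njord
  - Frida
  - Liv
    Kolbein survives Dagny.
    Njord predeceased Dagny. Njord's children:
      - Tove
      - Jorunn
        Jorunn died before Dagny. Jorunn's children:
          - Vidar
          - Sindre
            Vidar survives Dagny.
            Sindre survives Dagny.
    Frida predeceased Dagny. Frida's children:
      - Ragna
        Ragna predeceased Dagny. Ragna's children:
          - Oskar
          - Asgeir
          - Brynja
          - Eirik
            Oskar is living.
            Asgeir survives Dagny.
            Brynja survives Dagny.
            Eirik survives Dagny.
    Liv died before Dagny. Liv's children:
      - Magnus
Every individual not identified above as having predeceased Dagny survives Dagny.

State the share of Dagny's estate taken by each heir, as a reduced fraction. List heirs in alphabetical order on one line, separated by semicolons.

Asgeir 3/64; Brynja 3/64; Eirik 3/64; Hakon 1/4; Kolbein 3/16; Magnus 3/16; Oskar 3/64; Sindre 3/64; Tove 3/32; Vidar 3/64

Hakon, as surviving spouse, takes 1/4.
The remaining 3/4 passes to Dagny's descendants per stirpes.
The 3/4 is divided into 4 equal shares of 3/16 among Kolbein, Njord, Frida, Liv.
Kolbein is living and takes 3/16.
Njord predeceased; the 3/16 allotted to Njord's branch passes to Njord's issue by representation.
The 3/16 is divided into 2 equal shares of 3/32 among Tove, Jorunn.
Tove is living and takes 3/32.
Jorunn predeceased; the 3/32 allotted to Jorunn's branch passes to Jorunn's issue by representation.
The 3/32 is divided into 2 equal shares of 3/64 among Vidar, Sindre.
Vidar is living and takes 3/64.
Sindre is living and takes 3/64.
Frida predeceased; the 3/16 allotted to Frida's branch passes to Frida's issue by representation.
Ragna's line is the sole branch at this level, so the full 3/16 passes to Ragna's issue by representation.
The 3/16 is divided into 4 equal shares of 3/64 among Oskar, Asgeir, Brynja, Eirik.
Oskar is living and takes 3/64.
Asgeir is living and takes 3/64.
Brynja is living and takes 3/64.
Eirik is living and takes 3/64.
Liv predeceased; the 3/16 allotted to Liv's branch passes to Liv's issue by representation.
Magnus is the sole taker at this level and receives the full 3/16.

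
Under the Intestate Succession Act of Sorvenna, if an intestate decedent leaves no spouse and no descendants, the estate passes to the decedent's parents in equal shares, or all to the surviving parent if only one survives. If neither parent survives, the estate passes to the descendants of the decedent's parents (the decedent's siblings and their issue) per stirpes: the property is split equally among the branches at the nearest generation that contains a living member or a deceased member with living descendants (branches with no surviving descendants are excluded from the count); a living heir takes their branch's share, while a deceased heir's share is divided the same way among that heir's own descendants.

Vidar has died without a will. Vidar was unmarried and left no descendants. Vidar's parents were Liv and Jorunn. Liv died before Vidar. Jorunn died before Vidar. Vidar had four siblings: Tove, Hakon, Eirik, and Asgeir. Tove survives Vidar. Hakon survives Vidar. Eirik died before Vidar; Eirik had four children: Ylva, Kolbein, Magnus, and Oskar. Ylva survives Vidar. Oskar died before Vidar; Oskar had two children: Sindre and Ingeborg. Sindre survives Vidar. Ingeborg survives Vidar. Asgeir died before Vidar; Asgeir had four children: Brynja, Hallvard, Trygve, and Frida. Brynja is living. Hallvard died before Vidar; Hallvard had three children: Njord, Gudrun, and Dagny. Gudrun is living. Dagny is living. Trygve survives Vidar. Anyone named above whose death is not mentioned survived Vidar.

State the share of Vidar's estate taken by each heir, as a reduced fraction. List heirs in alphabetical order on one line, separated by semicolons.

Brynja 1/16; Dagny 1/48; Frida 1/16; Gudrun 1/48; Hakon 1/4; Ingeborg 1/32; Kolbein 1/16; Magnus 1/16; Njord 1/48; Sindre 1/32; Tove 1/4; Trygve 1/16; Ylva 1/16

Neither parent survives and there are no descendants, so the estate passes to Vidar's siblings and their issue per stirpes.
The estate is divided into 4 equal shares of 1/4 among Tove, Hakon, Eirik, Asgeir.
Tove is living and takes 1/4.
Hakon is living and takes 1/4.
Eirik predeceased; the 1/4 allotted to Eirik's branch passes to Eirik's issue by representation.
The 1/4 is divided into 4 equal shares of 1/16 among Ylva, Kolbein, Magnus, Oskar.
Ylva is living and takes 1/16.
Kolbein is living and takes 1/16.
Magnus is living and takes 1/16.
Oskar predeceased; the 1/16 allotted to Oskar's branch passes to Oskar's issue by representation.
The 1/16 is divided into 2 equal shares of 1/32 among Sindre, Ingeborg.
Sindre is living and takes 1/32.
Ingeborg is living and takes 1/32.
Asgeir predeceased; the 1/4 allotted to Asgeir's branch passes to Asgeir's issue by representation.
The 1/4 is divided into 4 equal shares of 1/16 among Brynja, Hallvard, Trygve, Frida.
Brynja is living and takes 1/16.
Hallvard predeceased; the 1/16 allotted to Hallvard's branch passes to Hallvard's issue by representation.
The 1/16 is divided into 3 equal shares of 1/48 among Njord, Gudrun, Dagny.
Njord is living and takes 1/48.
Gudrun is living and takes 1/48.
Dagny is living and takes 1/48.
Trygve is living and takes 1/16.
Frida is living and takes 1/16.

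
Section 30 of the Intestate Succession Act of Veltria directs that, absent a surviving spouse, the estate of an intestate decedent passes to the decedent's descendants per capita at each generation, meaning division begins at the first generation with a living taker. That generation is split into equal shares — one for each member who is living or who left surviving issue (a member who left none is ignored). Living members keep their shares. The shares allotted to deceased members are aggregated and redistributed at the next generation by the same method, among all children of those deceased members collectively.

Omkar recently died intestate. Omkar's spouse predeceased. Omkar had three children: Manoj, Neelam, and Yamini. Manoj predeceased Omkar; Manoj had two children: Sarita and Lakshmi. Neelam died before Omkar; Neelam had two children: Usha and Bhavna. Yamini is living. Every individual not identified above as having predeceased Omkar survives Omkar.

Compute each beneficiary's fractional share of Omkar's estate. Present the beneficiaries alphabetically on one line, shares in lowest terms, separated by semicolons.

There is no surviving spouse, so the entire estate passes to Omkar's descendants per capita at each generation.
At generation 1 (Manoj, Neelam, Yamini) there are 3 shares of (1)/3 = 1/3 each.
Living: Yamini — each takes 1/3.
Deceased: Manoj and Neelam. Their combined 2/3 is pooled and carried to generation 2.
At generation 2 (Sarita, Lakshmi, Usha, Bhavna) there are 4 shares of (2/3)/4 = 1/6 each.
Living: Sarita, Lakshmi, Usha, and Bhavna — each takes 1/6.

Bhavna 1/6; Lakshmi 1/6; Sarita 1/6; Usha 1/6; Yamini 1/3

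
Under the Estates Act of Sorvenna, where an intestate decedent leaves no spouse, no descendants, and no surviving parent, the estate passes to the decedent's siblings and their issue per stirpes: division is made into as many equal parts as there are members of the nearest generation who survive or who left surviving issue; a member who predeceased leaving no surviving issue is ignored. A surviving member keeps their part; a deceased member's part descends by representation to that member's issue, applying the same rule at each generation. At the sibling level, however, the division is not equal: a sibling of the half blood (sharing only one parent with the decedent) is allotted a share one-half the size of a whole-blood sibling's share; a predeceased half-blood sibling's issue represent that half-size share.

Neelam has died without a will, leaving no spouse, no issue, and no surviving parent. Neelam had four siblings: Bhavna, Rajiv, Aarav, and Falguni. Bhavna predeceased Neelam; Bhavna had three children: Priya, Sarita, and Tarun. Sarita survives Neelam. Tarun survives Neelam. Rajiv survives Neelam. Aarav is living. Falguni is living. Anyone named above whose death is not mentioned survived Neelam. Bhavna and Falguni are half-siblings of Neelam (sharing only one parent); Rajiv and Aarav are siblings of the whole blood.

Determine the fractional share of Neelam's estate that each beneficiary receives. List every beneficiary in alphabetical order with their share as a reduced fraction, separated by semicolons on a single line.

Aarav 1/3; Falguni 1/6; Priya 1/18; Rajiv 1/3; Sarita 1/18; Tarun 1/18

No spouse, descendants, or parent survives, so the estate passes to Neelam's siblings per stirpes.
Half-blood siblings count for one-half the weight of whole-blood siblings at the initial division.
Dividing 1 in proportion to weights (total weight 3): Bhavna (weight 1/2) → 1/6; Rajiv (weight 1) → 1/3; Aarav (weight 1) → 1/3; Falguni (weight 1/2) → 1/6.
Bhavna predeceased; the 1/6 allotted to Bhavna's branch passes to Bhavna's issue by representation.
The 1/6 is divided into 3 equal shares of 1/18 among Priya, Sarita, Tarun.
Priya is living and takes 1/18.
Sarita is living and takes 1/18.
Tarun is living and takes 1/18.
Rajiv is living and takes 1/3.
Aarav is living and takes 1/3.
Falguni is living and takes 1/6.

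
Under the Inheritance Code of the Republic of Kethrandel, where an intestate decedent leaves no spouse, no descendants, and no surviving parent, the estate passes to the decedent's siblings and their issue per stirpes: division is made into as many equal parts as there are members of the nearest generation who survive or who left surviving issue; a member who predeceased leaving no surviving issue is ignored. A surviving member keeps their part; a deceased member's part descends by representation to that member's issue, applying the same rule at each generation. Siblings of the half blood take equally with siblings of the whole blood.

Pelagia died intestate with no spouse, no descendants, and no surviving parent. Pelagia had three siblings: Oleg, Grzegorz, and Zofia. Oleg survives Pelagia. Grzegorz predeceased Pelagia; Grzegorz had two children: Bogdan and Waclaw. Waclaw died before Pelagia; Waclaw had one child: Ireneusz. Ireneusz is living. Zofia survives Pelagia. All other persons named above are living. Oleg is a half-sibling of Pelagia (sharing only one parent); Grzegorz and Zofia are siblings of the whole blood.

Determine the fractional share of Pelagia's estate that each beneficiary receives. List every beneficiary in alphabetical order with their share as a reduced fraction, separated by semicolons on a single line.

No spouse, descendants, or parent survives, so the estate passes to Pelagia's siblings per stirpes.
Half-blood and whole-blood siblings take equally under the stated rule.
The estate is divided into 3 equal shares of 1/3 among Oleg, Grzegorz, Zofia.
Oleg is living and takes 1/3.
Grzegorz predeceased; the 1/3 allotted to Grzegorz's branch passes to Grzegorz's issue by representation.
The 1/3 is divided into 2 equal shares of 1/6 among Bogdan, Waclaw.
Bogdan is living and takes 1/6.
Waclaw predeceased; the 1/6 allotted to Waclaw's branch passes to Waclaw's issue by representation.
Ireneusz is the sole taker at this level and receives the full 1/6.
Zofia is living and takes 1/3.

Bogdan 1/6; Ireneusz 1/6; Oleg 1/3; Zofia 1/3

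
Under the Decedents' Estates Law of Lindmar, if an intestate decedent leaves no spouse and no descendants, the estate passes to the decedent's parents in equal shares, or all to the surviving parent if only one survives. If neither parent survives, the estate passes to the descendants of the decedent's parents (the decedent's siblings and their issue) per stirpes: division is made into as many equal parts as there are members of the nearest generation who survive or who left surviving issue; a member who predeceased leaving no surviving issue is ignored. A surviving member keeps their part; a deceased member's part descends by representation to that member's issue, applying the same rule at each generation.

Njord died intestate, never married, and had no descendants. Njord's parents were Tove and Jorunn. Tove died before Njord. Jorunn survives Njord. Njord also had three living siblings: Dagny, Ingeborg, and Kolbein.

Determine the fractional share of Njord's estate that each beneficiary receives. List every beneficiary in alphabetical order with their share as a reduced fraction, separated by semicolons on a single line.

Only one parent, Jorunn, survives, so Jorunn takes the entire estate. The siblings take nothing because a surviving parent has priority.

Jorunn 1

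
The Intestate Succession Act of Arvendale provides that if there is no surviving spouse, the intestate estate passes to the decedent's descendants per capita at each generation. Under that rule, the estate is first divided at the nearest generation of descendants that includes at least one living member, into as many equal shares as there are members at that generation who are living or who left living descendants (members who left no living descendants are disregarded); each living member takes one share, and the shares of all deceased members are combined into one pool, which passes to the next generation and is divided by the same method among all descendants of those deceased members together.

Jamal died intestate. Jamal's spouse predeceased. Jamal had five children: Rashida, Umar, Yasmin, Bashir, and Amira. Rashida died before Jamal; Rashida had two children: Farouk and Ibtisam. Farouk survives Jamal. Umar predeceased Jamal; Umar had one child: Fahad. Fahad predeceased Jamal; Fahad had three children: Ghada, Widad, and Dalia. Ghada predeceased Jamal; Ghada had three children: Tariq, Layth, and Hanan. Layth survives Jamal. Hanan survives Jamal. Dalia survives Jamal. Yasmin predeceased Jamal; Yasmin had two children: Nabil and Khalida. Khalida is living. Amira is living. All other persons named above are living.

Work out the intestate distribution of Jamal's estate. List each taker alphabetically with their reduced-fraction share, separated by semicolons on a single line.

There is no surviving spouse, so the entire estate passes to Jamal's descendants per capita at each generation.
At generation 1 (Rashida, Umar, Yasmin, Bashir, Amira) there are 5 shares of (1)/5 = 1/5 each.
Living: Bashir and Amira — each takes 1/5.
Deceased: Rashida, Umar, and Yasmin. Their combined 3/5 is pooled and carried to generation 2.
At generation 2 (Farouk, Ibtisam, Fahad, Nabil, Khalida) there are 5 shares of (3/5)/5 = 3/25 each.
Living: Farouk, Ibtisam, Nabil, and Khalida — each takes 3/25.
Deceased: Fahad. That 3/25 share is carried to generation 3.
At generation 3 (Ghada, Widad, Dalia) there are 3 shares of (3/25)/3 = 1/25 each.
Living: Widad and Dalia — each takes 1/25.
Deceased: Ghada. That 1/25 share is carried to generation 4.
At generation 4 (Tariq, Layth, Hanan) there are 3 shares of (1/25)/3 = 1/75 each.
Living: Tariq, Layth, and Hanan — each takes 1/75.

Amira 1/5; Bashir 1/5; Dalia 1/25; Farouk 3/25; Hanan 1/75; Ibtisam 3/25; Khalida 3/25; Layth 1/75; Nabil 3/25; Tariq 1/75; Widad 1/25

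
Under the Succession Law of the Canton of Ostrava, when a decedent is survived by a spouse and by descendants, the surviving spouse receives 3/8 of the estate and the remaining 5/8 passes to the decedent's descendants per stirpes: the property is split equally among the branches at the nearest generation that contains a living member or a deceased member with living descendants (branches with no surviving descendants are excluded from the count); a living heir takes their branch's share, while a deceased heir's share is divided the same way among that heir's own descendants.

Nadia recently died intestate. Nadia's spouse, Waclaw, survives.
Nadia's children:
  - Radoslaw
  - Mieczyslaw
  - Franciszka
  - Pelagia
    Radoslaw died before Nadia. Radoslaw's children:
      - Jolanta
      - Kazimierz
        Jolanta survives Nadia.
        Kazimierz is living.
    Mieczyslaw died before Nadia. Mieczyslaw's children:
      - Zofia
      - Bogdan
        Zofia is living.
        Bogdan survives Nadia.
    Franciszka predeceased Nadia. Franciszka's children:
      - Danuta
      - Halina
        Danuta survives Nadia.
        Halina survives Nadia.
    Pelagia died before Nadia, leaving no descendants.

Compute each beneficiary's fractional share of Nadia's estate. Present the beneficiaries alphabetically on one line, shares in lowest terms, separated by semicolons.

Waclaw, as surviving spouse, takes 3/8.
The remaining 5/8 passes to Nadia's descendants per stirpes.
Pelagia left no surviving issue, so that branch lapses and is disregarded.
The 5/8 is divided into 3 equal shares of 5/24 among Radoslaw, Mieczyslaw, Franciszka.
Radoslaw predeceased; the 5/24 allotted to Radoslaw's branch passes to Radoslaw's issue by representation.
The 5/24 is divided into 2 equal shares of 5/48 among Jolanta, Kazimierz.
Jolanta is living and takes 5/48.
Kazimierz is living and takes 5/48.
Mieczyslaw predeceased; the 5/24 allotted to Mieczyslaw's branch passes to Mieczyslaw's issue by representation.
The 5/24 is divided into 2 equal shares of 5/48 among Zofia, Bogdan.
Zofia is living and takes 5/48.
Bogdan is living and takes 5/48.
Franciszka predeceased; the 5/24 allotted to Franciszka's branch passes to Franciszka's issue by representation.
The 5/24 is divided into 2 equal shares of 5/48 among Danuta, Halina.
Danuta is living and takes 5/48.
Halina is living and takes 5/48.

Bogdan 5/48; Danuta 5/48; Halina 5/48; Jolanta 5/48; Kazimierz 5/48; Waclaw 3/8; Zofia 5/48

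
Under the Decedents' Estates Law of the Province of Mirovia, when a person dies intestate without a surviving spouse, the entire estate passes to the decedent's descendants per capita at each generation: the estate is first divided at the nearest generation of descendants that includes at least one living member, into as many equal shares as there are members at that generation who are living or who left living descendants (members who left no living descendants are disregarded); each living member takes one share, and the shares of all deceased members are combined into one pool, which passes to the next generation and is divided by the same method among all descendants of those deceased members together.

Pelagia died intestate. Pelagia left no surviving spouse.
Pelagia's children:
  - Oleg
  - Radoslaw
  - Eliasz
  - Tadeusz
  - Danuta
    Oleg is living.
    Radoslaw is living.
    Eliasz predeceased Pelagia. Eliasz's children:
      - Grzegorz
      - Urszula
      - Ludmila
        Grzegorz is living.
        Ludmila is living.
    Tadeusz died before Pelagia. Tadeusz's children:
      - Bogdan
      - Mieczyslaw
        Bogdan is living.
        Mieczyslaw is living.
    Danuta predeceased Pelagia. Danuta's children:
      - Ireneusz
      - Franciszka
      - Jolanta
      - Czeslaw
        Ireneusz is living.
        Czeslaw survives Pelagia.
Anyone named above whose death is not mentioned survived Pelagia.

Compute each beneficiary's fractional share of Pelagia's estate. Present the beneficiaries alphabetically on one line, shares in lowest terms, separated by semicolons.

There is no surviving spouse, so the entire estate passes to Pelagia's descendants per capita at each generation.
At generation 1 (Oleg, Radoslaw, Eliasz, Tadeusz, Danuta) there are 5 shares of (1)/5 = 1/5 each.
Living: Oleg and Radoslaw — each takes 1/5.
Deceased: Eliasz, Tadeusz, and Danuta. Their combined 3/5 is pooled and carried to generation 2.
At generation 2 (Grzegorz, Urszula, Ludmila, Bogdan, Mieczyslaw, Ireneusz, Franciszka, Jolanta, Czeslaw) there are 9 shares of (3/5)/9 = 1/15 each.
Living: Grzegorz, Urszula, Ludmila, Bogdan, Mieczyslaw, Ireneusz, Franciszka, Jolanta, and Czeslaw — each takes 1/15.

Bogdan 1/15; Czeslaw 1/15; Franciszka 1/15; Grzegorz 1/15; Ireneusz 1/15; Jolanta 1/15; Ludmila 1/15; Mieczyslaw 1/15; Oleg 1/5; Radoslaw 1/5; Urszula 1/15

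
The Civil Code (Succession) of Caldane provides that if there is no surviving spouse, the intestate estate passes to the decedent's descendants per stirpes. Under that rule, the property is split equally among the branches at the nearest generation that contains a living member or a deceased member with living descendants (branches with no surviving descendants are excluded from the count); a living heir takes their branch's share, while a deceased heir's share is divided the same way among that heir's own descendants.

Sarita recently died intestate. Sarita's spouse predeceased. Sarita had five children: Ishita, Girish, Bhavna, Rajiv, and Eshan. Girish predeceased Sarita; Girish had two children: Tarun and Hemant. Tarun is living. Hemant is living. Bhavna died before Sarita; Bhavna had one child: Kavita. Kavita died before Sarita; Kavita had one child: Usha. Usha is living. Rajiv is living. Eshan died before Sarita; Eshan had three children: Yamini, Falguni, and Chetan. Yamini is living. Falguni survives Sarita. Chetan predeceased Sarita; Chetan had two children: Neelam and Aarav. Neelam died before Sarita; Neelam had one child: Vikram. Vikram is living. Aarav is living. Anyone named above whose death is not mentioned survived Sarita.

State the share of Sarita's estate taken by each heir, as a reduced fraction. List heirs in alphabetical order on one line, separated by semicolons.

There is no surviving spouse, so the entire estate passes to Sarita's descendants per stirpes.
The estate is divided into 5 equal shares of 1/5 among Ishita, Girish, Bhavna, Rajiv, Eshan.
Ishita is living and takes 1/5.
Girish predeceased; the 1/5 allotted to Girish's branch passes to Girish's issue by representation.
The 1/5 is divided into 2 equal shares of 1/10 among Tarun, Hemant.
Tarun is living and takes 1/10.
Hemant is living and takes 1/10.
Bhavna predeceased; the 1/5 allotted to Bhavna's branch passes to Bhavna's issue by representation.
Kavita's line is the sole branch at this level, so the full 1/5 passes to Kavita's issue by representation.
Usha is the sole taker at this level and receives the full 1/5.
Rajiv is living and takes 1/5.
Eshan predeceased; the 1/5 allotted to Eshan's branch passes to Eshan's issue by representation.
The 1/5 is divided into 3 equal shares of 1/15 among Yamini, Falguni, Chetan.
Yamini is living and takes 1/15.
Falguni is living and takes 1/15.
Chetan predeceased; the 1/15 allotted to Chetan's branch passes to Chetan's issue by representation.
The 1/15 is divided into 2 equal shares of 1/30 among Neelam, Aarav.
Neelam predeceased; the 1/30 allotted to Neelam's branch passes to Neelam's issue by representation.
Vikram is the sole taker at this level and receives the full 1/30.
Aarav is living and takes 1/30.

Aarav 1/30; Falguni 1/15; Hemant 1/10; Ishita 1/5; Rajiv 1/5; Tarun 1/10; Usha 1/5; Vikram 1/30; Yamini 1/15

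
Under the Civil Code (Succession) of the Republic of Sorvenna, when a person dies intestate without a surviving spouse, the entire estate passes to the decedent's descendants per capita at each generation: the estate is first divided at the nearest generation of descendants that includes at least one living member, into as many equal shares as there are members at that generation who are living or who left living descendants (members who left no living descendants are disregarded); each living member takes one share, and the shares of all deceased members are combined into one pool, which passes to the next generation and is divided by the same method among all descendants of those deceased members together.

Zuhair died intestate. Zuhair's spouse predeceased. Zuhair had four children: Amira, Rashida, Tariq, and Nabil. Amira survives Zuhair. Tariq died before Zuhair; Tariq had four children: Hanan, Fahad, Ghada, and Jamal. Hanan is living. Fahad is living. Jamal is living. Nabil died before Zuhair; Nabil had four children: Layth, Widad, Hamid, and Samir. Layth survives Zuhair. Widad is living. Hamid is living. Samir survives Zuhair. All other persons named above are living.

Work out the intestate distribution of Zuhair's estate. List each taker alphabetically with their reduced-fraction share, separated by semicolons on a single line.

Amira 1/4; Fahad 1/16; Ghada 1/16; Hamid 1/16; Hanan 1/16; Jamal 1/16; Layth 1/16; Rashida 1/4; Samir 1/16; Widad 1/16

There is no surviving spouse, so the entire estate passes to Zuhair's descendants per capita at each generation.
At generation 1 (Amira, Rashida, Tariq, Nabil) there are 4 shares of (1)/4 = 1/4 each.
Living: Amira and Rashida — each takes 1/4.
Deceased: Tariq and Nabil. Their combined 1/2 is pooled and carried to generation 2.
At generation 2 (Hanan, Fahad, Ghada, Jamal, Layth, Widad, Hamid, Samir) there are 8 shares of (1/2)/8 = 1/16 each.
Living: Hanan, Fahad, Ghada, Jamal, Layth, Widad, Hamid, and Samir — each takes 1/16.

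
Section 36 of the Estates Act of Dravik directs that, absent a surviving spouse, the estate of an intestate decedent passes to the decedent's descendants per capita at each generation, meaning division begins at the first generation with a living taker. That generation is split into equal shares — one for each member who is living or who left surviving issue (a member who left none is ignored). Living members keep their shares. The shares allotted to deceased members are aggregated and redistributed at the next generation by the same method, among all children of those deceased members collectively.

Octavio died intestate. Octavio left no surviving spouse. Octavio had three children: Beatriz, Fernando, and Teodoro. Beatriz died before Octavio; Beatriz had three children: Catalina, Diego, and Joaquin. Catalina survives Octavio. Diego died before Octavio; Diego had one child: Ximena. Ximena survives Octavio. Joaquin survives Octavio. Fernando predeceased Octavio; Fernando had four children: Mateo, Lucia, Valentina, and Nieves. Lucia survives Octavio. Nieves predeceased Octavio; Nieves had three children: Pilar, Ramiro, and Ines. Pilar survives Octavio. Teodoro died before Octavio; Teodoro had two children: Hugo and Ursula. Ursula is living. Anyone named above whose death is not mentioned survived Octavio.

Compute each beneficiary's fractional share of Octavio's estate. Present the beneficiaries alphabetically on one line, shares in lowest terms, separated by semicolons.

Catalina 1/9; Hugo 1/9; Ines 1/18; Joaquin 1/9; Lucia 1/9; Mateo 1/9; Pilar 1/18; Ramiro 1/18; Ursula 1/9; Valentina 1/9; Ximena 1/18

There is no surviving spouse, so the entire estate passes to Octavio's descendants per capita at each generation.
No one at generation 1 (Beatriz, Fernando, Teodoro) is living; moving to the next generation.
At generation 2 (Catalina, Diego, Joaquin, Mateo, Lucia, Valentina, Nieves, Hugo, Ursula) there are 9 shares of (1)/9 = 1/9 each.
Living: Catalina, Joaquin, Mateo, Lucia, Valentina, Hugo, and Ursula — each takes 1/9.
Deceased: Diego and Nieves. Their combined 2/9 is pooled and carried to generation 3.
At generation 3 (Ximena, Pilar, Ramiro, Ines) there are 4 shares of (2/9)/4 = 1/18 each.
Living: Ximena, Pilar, Ramiro, and Ines — each takes 1/18.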